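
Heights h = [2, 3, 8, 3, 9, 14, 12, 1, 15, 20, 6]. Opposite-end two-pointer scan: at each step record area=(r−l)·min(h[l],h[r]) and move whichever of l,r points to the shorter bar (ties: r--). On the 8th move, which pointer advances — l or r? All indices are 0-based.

l=0 r=10: min(2,6)*10=20 best=20 *, l++
l=1 r=10: min(3,6)*9=27 best=27 *, l++
l=2 r=10: min(8,6)*8=48 best=48 *, r--
l=2 r=9: min(8,20)*7=56 best=56 *, l++
l=3 r=9: min(3,20)*6=18 best=56, l++
l=4 r=9: min(9,20)*5=45 best=56, l++
l=5 r=9: min(14,20)*4=56 best=56, l++
l=6 r=9: min(12,20)*3=36 best=56, l++

l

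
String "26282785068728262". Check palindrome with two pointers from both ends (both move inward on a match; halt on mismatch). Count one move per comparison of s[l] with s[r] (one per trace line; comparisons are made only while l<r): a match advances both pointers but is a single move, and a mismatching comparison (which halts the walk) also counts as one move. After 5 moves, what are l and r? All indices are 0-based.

[0,16] '2'=='2' → l++,r--
[1,15] '6'=='6' → l++,r--
[2,14] '2'=='2' → l++,r--
[3,13] '8'=='8' → l++,r--
[4,12] '2'=='2' → l++,r--

l=5, r=11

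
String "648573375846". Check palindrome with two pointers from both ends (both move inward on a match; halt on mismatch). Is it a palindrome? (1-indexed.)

palindrome

[1,12] '6'=='6' → l++,r--
[2,11] '4'=='4' → l++,r--
[3,10] '8'=='8' → l++,r--
[4,9] '5'=='5' → l++,r--
[5,8] '7'=='7' → l++,r--
[6,7] '3'=='3' → l++,r--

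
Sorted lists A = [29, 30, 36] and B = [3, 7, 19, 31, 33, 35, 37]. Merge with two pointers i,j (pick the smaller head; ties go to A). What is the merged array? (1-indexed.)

[i=1,j=1] A[i]=29>B[j]=3 take 3 → j++
[i=1,j=2] A[i]=29>B[j]=7 take 7 → j++
[i=1,j=3] A[i]=29>B[j]=19 take 19 → j++
[i=1,j=4] A[i]=29<=B[j]=31 take 29 → i++
[i=2,j=4] A[i]=30<=B[j]=31 take 30 → i++
[i=3,j=4] A[i]=36>B[j]=31 take 31 → j++
[i=3,j=5] A[i]=36>B[j]=33 take 33 → j++
[i=3,j=6] A[i]=36>B[j]=35 take 35 → j++
[i=3,j=7] A[i]=36<=B[j]=37 take 36 → i++
[i=4,j=7] A done, take B[j]=37 → j++

[3, 7, 19, 29, 30, 31, 33, 35, 36, 37]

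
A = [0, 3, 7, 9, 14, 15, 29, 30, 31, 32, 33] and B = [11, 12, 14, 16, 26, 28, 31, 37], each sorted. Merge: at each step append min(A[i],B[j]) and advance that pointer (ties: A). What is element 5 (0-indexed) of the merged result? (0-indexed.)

[i=0,j=0] A[i]=0<=B[j]=11 take 0 → i++
[i=1,j=0] A[i]=3<=B[j]=11 take 3 → i++
[i=2,j=0] A[i]=7<=B[j]=11 take 7 → i++
[i=3,j=0] A[i]=9<=B[j]=11 take 9 → i++
[i=4,j=0] A[i]=14>B[j]=11 take 11 → j++
[i=4,j=1] A[i]=14>B[j]=12 take 12 → j++
[i=4,j=2] A[i]=14<=B[j]=14 take 14 → i++
[i=5,j=2] A[i]=15>B[j]=14 take 14 → j++
[i=5,j=3] A[i]=15<=B[j]=16 take 15 → i++
[i=6,j=3] A[i]=29>B[j]=16 take 16 → j++
[i=6,j=4] A[i]=29>B[j]=26 take 26 → j++
[i=6,j=5] A[i]=29>B[j]=28 take 28 → j++
[i=6,j=6] A[i]=29<=B[j]=31 take 29 → i++
[i=7,j=6] A[i]=30<=B[j]=31 take 30 → i++
[i=8,j=6] A[i]=31<=B[j]=31 take 31 → i++
[i=9,j=6] A[i]=32>B[j]=31 take 31 → j++
[i=9,j=7] A[i]=32<=B[j]=37 take 32 → i++
[i=10,j=7] A[i]=33<=B[j]=37 take 33 → i++
[i=11,j=7] A done, take B[j]=37 → j++

merged[5] = 12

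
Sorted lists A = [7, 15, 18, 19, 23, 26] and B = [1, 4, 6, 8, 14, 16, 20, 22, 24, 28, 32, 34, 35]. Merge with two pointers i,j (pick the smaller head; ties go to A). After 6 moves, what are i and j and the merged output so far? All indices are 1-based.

[i=1,j=1] A[i]=7>B[j]=1 take 1 → j++
[i=1,j=2] A[i]=7>B[j]=4 take 4 → j++
[i=1,j=3] A[i]=7>B[j]=6 take 6 → j++
[i=1,j=4] A[i]=7<=B[j]=8 take 7 → i++
[i=2,j=4] A[i]=15>B[j]=8 take 8 → j++
[i=2,j=5] A[i]=15>B[j]=14 take 14 → j++

i=2, j=6, merged so far=[1, 4, 6, 7, 8, 14]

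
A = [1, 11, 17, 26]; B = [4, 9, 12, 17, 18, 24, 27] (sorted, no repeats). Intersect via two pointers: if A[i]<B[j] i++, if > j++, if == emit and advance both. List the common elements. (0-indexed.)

[i=0,j=0] 1<4 → i++
[i=1,j=0] 11>4 → j++
[i=1,j=1] 11>9 → j++
[i=1,j=2] 11<12 → i++
[i=2,j=2] 17>12 → j++
[i=2,j=3] 17==17 emit → i++,j++
[i=3,j=4] 26>18 → j++
[i=3,j=5] 26>24 → j++
[i=3,j=6] 26<27 → i++

intersection = [17]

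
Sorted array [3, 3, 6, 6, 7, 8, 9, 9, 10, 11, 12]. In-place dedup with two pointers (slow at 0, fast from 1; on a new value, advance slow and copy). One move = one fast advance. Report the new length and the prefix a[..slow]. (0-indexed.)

slow=0 fast=1: a[fast]=3=a[slow] dup, fast++
slow=0 fast=2: a[fast]=6≠a[slow]=3 write a[1]=6, slow++,fast++
slow=1 fast=3: a[fast]=6=a[slow] dup, fast++
slow=1 fast=4: a[fast]=7≠a[slow]=6 write a[2]=7, slow++,fast++
slow=2 fast=5: a[fast]=8≠a[slow]=7 write a[3]=8, slow++,fast++
slow=3 fast=6: a[fast]=9≠a[slow]=8 write a[4]=9, slow++,fast++
slow=4 fast=7: a[fast]=9=a[slow] dup, fast++
slow=4 fast=8: a[fast]=10≠a[slow]=9 write a[5]=10, slow++,fast++
slow=5 fast=9: a[fast]=11≠a[slow]=10 write a[6]=11, slow++,fast++
slow=6 fast=10: a[fast]=12≠a[slow]=11 write a[7]=12, slow++,fast++

length 8; prefix = [3, 6, 7, 8, 9, 10, 11, 12]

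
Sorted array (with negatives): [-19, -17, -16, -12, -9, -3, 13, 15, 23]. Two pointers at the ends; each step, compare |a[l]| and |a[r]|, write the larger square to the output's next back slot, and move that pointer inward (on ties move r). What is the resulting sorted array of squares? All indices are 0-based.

[0,8] |-19|<=|23| out[8]=529 → r--
[0,7] |-19|>|15| out[7]=361 → l++
[1,7] |-17|>|15| out[6]=289 → l++
[2,7] |-16|>|15| out[5]=256 → l++
[3,7] |-12|<=|15| out[4]=225 → r--
[3,6] |-12|<=|13| out[3]=169 → r--
[3,5] |-12|>|-3| out[2]=144 → l++
[4,5] |-9|>|-3| out[1]=81 → l++
[5,5] |-3|<=|-3| out[0]=9 → r--

[9, 81, 144, 169, 225, 256, 289, 361, 529]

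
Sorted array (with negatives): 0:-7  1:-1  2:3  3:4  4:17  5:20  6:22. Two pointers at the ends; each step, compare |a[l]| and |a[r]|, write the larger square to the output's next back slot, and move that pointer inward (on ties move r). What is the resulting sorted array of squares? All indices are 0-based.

[1, 9, 16, 49, 289, 400, 484]

l=0 r=6: |-7|<=|22| out[6]=484, r--
l=0 r=5: |-7|<=|20| out[5]=400, r--
l=0 r=4: |-7|<=|17| out[4]=289, r--
l=0 r=3: |-7|>|4| out[3]=49, l++
l=1 r=3: |-1|<=|4| out[2]=16, r--
l=1 r=2: |-1|<=|3| out[1]=9, r--
l=1 r=1: |-1|<=|-1| out[0]=1, r--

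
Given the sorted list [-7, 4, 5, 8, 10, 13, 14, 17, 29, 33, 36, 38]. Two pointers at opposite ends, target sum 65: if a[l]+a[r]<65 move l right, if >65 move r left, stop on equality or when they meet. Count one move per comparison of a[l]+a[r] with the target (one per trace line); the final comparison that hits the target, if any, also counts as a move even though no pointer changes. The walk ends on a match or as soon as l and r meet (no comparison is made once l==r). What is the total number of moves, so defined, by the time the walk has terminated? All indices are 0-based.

[0,11] -7+38=31 <65 → l++
[1,11] 4+38=42 <65 → l++
[2,11] 5+38=43 <65 → l++
[3,11] 8+38=46 <65 → l++
[4,11] 10+38=48 <65 → l++
[5,11] 13+38=51 <65 → l++
[6,11] 14+38=52 <65 → l++
[7,11] 17+38=55 <65 → l++
[8,11] 29+38=67 >65 → r--
[8,10] 29+36=65 → found

10 moves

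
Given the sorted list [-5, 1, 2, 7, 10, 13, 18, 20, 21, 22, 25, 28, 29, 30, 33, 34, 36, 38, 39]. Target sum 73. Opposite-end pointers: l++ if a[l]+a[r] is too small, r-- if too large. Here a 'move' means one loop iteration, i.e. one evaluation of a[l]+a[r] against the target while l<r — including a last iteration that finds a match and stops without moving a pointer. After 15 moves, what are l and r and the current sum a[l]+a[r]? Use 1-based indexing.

l=16, r=19, sum=73

[1,19] -5+39=34 <73 → l++
[2,19] 1+39=40 <73 → l++
[3,19] 2+39=41 <73 → l++
[4,19] 7+39=46 <73 → l++
[5,19] 10+39=49 <73 → l++
[6,19] 13+39=52 <73 → l++
[7,19] 18+39=57 <73 → l++
[8,19] 20+39=59 <73 → l++
[9,19] 21+39=60 <73 → l++
[10,19] 22+39=61 <73 → l++
[11,19] 25+39=64 <73 → l++
[12,19] 28+39=67 <73 → l++
[13,19] 29+39=68 <73 → l++
[14,19] 30+39=69 <73 → l++
[15,19] 33+39=72 <73 → l++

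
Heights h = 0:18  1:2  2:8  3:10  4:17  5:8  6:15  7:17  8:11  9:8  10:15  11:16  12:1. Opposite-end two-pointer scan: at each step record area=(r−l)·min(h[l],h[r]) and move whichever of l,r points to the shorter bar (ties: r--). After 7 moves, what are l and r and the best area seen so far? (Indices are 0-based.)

l=0 r=12: min(18,1)*12=12 best=12 *, r--
l=0 r=11: min(18,16)*11=176 best=176 *, r--
l=0 r=10: min(18,15)*10=150 best=176, r--
l=0 r=9: min(18,8)*9=72 best=176, r--
l=0 r=8: min(18,11)*8=88 best=176, r--
l=0 r=7: min(18,17)*7=119 best=176, r--
l=0 r=6: min(18,15)*6=90 best=176, r--

l=0, r=5, best area=176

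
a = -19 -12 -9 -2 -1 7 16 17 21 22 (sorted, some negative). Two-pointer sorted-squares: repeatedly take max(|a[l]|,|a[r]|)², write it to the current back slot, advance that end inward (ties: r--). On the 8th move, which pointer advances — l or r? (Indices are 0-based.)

l=0 r=9: |-19|<=|22| out[9]=484, r--
l=0 r=8: |-19|<=|21| out[8]=441, r--
l=0 r=7: |-19|>|17| out[7]=361, l++
l=1 r=7: |-12|<=|17| out[6]=289, r--
l=1 r=6: |-12|<=|16| out[5]=256, r--
l=1 r=5: |-12|>|7| out[4]=144, l++
l=2 r=5: |-9|>|7| out[3]=81, l++
l=3 r=5: |-2|<=|7| out[2]=49, r--

r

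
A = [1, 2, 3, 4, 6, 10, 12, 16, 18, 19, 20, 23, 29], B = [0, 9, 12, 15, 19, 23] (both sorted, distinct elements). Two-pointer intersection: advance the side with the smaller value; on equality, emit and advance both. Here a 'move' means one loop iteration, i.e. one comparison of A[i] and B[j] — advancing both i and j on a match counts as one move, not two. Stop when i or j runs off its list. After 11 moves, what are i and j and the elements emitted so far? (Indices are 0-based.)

[i=0,j=0] 1>0 → j++
[i=0,j=1] 1<9 → i++
[i=1,j=1] 2<9 → i++
[i=2,j=1] 3<9 → i++
[i=3,j=1] 4<9 → i++
[i=4,j=1] 6<9 → i++
[i=5,j=1] 10>9 → j++
[i=5,j=2] 10<12 → i++
[i=6,j=2] 12==12 emit → i++,j++
[i=7,j=3] 16>15 → j++
[i=7,j=4] 16<19 → i++

i=8, j=4, emitted=[12]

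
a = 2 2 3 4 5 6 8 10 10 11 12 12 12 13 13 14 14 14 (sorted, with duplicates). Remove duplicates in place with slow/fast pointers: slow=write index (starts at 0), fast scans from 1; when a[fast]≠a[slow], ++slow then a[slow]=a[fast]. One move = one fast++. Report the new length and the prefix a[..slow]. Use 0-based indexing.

(s=0,f=1) a[fast]=2=a[slow] dup → fast++
(s=0,f=2) a[fast]=3≠a[slow]=2 write a[1]=3 → slow++,fast++
(s=1,f=3) a[fast]=4≠a[slow]=3 write a[2]=4 → slow++,fast++
(s=2,f=4) a[fast]=5≠a[slow]=4 write a[3]=5 → slow++,fast++
(s=3,f=5) a[fast]=6≠a[slow]=5 write a[4]=6 → slow++,fast++
(s=4,f=6) a[fast]=8≠a[slow]=6 write a[5]=8 → slow++,fast++
(s=5,f=7) a[fast]=10≠a[slow]=8 write a[6]=10 → slow++,fast++
(s=6,f=8) a[fast]=10=a[slow] dup → fast++
(s=6,f=9) a[fast]=11≠a[slow]=10 write a[7]=11 → slow++,fast++
(s=7,f=10) a[fast]=12≠a[slow]=11 write a[8]=12 → slow++,fast++
(s=8,f=11) a[fast]=12=a[slow] dup → fast++
(s=8,f=12) a[fast]=12=a[slow] dup → fast++
(s=8,f=13) a[fast]=13≠a[slow]=12 write a[9]=13 → slow++,fast++
(s=9,f=14) a[fast]=13=a[slow] dup → fast++
(s=9,f=15) a[fast]=14≠a[slow]=13 write a[10]=14 → slow++,fast++
(s=10,f=16) a[fast]=14=a[slow] dup → fast++
(s=10,f=17) a[fast]=14=a[slow] dup → fast++

length 11; prefix = [2, 3, 4, 5, 6, 8, 10, 11, 12, 13, 14]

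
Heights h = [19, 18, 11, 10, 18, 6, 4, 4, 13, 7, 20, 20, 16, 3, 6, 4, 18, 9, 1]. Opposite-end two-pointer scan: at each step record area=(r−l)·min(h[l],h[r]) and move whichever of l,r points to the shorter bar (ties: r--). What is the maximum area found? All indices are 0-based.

max area = 288

[0,18] min(19,1)*18=18 best=18 * → r--
[0,17] min(19,9)*17=153 best=153 * → r--
[0,16] min(19,18)*16=288 best=288 * → r--
[0,15] min(19,4)*15=60 best=288 → r--
[0,14] min(19,6)*14=84 best=288 → r--
[0,13] min(19,3)*13=39 best=288 → r--
[0,12] min(19,16)*12=192 best=288 → r--
[0,11] min(19,20)*11=209 best=288 → l++
[1,11] min(18,20)*10=180 best=288 → l++
[2,11] min(11,20)*9=99 best=288 → l++
[3,11] min(10,20)*8=80 best=288 → l++
[4,11] min(18,20)*7=126 best=288 → l++
[5,11] min(6,20)*6=36 best=288 → l++
[6,11] min(4,20)*5=20 best=288 → l++
[7,11] min(4,20)*4=16 best=288 → l++
[8,11] min(13,20)*3=39 best=288 → l++
[9,11] min(7,20)*2=14 best=288 → l++
[10,11] min(20,20)*1=20 best=288 → r--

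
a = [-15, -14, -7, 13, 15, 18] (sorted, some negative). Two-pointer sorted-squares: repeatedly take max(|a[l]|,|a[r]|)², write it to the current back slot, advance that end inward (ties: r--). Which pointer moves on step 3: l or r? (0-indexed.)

l

[0,5] |-15|<=|18| out[5]=324 → r--
[0,4] |-15|<=|15| out[4]=225 → r--
[0,3] |-15|>|13| out[3]=225 → l++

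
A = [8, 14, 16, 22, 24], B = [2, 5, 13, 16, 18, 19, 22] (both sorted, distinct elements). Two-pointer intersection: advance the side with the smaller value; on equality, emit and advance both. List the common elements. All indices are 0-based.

[i=0,j=0] 8>2 → j++
[i=0,j=1] 8>5 → j++
[i=0,j=2] 8<13 → i++
[i=1,j=2] 14>13 → j++
[i=1,j=3] 14<16 → i++
[i=2,j=3] 16==16 emit → i++,j++
[i=3,j=4] 22>18 → j++
[i=3,j=5] 22>19 → j++
[i=3,j=6] 22==22 emit → i++,j++

intersection = [16, 22]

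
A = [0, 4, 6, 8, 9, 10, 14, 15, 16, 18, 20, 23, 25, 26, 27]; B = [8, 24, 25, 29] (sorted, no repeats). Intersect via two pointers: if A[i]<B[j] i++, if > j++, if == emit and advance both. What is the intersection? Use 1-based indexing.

intersection = [8, 25]

[i=1,j=1] 0<8 → i++
[i=2,j=1] 4<8 → i++
[i=3,j=1] 6<8 → i++
[i=4,j=1] 8==8 emit → i++,j++
[i=5,j=2] 9<24 → i++
[i=6,j=2] 10<24 → i++
[i=7,j=2] 14<24 → i++
[i=8,j=2] 15<24 → i++
[i=9,j=2] 16<24 → i++
[i=10,j=2] 18<24 → i++
[i=11,j=2] 20<24 → i++
[i=12,j=2] 23<24 → i++
[i=13,j=2] 25>24 → j++
[i=13,j=3] 25==25 emit → i++,j++
[i=14,j=4] 26<29 → i++
[i=15,j=4] 27<29 → i++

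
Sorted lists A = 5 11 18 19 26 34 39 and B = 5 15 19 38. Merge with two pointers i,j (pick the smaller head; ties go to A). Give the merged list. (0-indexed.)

[i=0,j=0] A[i]=5<=B[j]=5 take 5 → i++
[i=1,j=0] A[i]=11>B[j]=5 take 5 → j++
[i=1,j=1] A[i]=11<=B[j]=15 take 11 → i++
[i=2,j=1] A[i]=18>B[j]=15 take 15 → j++
[i=2,j=2] A[i]=18<=B[j]=19 take 18 → i++
[i=3,j=2] A[i]=19<=B[j]=19 take 19 → i++
[i=4,j=2] A[i]=26>B[j]=19 take 19 → j++
[i=4,j=3] A[i]=26<=B[j]=38 take 26 → i++
[i=5,j=3] A[i]=34<=B[j]=38 take 34 → i++
[i=6,j=3] A[i]=39>B[j]=38 take 38 → j++
[i=6,j=4] B done, take A[i]=39 → i++

[5, 5, 11, 15, 18, 19, 19, 26, 34, 38, 39]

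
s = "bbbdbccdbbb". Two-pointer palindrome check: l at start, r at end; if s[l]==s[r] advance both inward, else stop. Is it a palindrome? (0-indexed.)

l=0 r=10: 'b'=='b', l++,r--
l=1 r=9: 'b'=='b', l++,r--
l=2 r=8: 'b'=='b', l++,r--
l=3 r=7: 'd'=='d', l++,r--
l=4 r=6: 'b'!='c', stop

not a palindrome (mismatch at 4,6)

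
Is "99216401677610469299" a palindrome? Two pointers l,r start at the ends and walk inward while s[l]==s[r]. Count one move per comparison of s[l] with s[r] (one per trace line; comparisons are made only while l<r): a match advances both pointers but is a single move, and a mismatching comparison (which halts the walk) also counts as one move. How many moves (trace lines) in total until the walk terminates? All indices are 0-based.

[0,19] '9'=='9' → l++,r--
[1,18] '9'=='9' → l++,r--
[2,17] '2'=='2' → l++,r--
[3,16] '1'!='9' → stop

4 moves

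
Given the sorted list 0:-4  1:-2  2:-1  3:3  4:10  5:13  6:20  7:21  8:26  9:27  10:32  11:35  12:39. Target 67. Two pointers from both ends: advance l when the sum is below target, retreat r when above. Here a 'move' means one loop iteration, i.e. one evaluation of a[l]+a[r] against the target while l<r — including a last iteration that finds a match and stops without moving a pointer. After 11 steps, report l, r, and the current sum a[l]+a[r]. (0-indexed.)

[0,12] -4+39=35 <67 → l++
[1,12] -2+39=37 <67 → l++
[2,12] -1+39=38 <67 → l++
[3,12] 3+39=42 <67 → l++
[4,12] 10+39=49 <67 → l++
[5,12] 13+39=52 <67 → l++
[6,12] 20+39=59 <67 → l++
[7,12] 21+39=60 <67 → l++
[8,12] 26+39=65 <67 → l++
[9,12] 27+39=66 <67 → l++
[10,12] 32+39=71 >67 → r--

l=10, r=11, sum=67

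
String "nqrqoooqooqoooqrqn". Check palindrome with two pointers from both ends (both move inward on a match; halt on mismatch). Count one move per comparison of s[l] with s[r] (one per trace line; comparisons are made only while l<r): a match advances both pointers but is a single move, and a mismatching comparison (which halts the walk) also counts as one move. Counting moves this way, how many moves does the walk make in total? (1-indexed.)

l=1 r=18: 'n'=='n', l++,r--
l=2 r=17: 'q'=='q', l++,r--
l=3 r=16: 'r'=='r', l++,r--
l=4 r=15: 'q'=='q', l++,r--
l=5 r=14: 'o'=='o', l++,r--
l=6 r=13: 'o'=='o', l++,r--
l=7 r=12: 'o'=='o', l++,r--
l=8 r=11: 'q'=='q', l++,r--
l=9 r=10: 'o'=='o', l++,r--

9 moves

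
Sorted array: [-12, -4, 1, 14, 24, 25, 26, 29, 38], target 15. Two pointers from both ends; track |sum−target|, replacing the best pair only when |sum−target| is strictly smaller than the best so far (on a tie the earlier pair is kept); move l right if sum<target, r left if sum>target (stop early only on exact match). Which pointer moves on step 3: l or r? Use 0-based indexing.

l

l=0 r=8: -12+38=26 d=11 *, r--
l=0 r=7: -12+29=17 d=2 *, r--
l=0 r=6: -12+26=14 d=1 *, l++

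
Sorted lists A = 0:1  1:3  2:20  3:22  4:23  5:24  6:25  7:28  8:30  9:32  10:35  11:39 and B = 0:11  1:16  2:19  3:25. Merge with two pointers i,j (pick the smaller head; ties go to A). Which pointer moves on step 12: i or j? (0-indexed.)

i

i=0 j=0: A[i]=1<=B[j]=11 take 1, i++
i=1 j=0: A[i]=3<=B[j]=11 take 3, i++
i=2 j=0: A[i]=20>B[j]=11 take 11, j++
i=2 j=1: A[i]=20>B[j]=16 take 16, j++
i=2 j=2: A[i]=20>B[j]=19 take 19, j++
i=2 j=3: A[i]=20<=B[j]=25 take 20, i++
i=3 j=3: A[i]=22<=B[j]=25 take 22, i++
i=4 j=3: A[i]=23<=B[j]=25 take 23, i++
i=5 j=3: A[i]=24<=B[j]=25 take 24, i++
i=6 j=3: A[i]=25<=B[j]=25 take 25, i++
i=7 j=3: A[i]=28>B[j]=25 take 25, j++
i=7 j=4: B done, take A[i]=28, i++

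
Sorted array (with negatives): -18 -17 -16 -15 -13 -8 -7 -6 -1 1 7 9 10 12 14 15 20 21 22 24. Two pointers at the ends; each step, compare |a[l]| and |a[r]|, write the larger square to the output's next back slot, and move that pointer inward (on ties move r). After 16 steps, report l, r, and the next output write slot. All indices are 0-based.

l=6, r=9, next write slot=3

[0,19] |-18|<=|24| out[19]=576 → r--
[0,18] |-18|<=|22| out[18]=484 → r--
[0,17] |-18|<=|21| out[17]=441 → r--
[0,16] |-18|<=|20| out[16]=400 → r--
[0,15] |-18|>|15| out[15]=324 → l++
[1,15] |-17|>|15| out[14]=289 → l++
[2,15] |-16|>|15| out[13]=256 → l++
[3,15] |-15|<=|15| out[12]=225 → r--
[3,14] |-15|>|14| out[11]=225 → l++
[4,14] |-13|<=|14| out[10]=196 → r--
[4,13] |-13|>|12| out[9]=169 → l++
[5,13] |-8|<=|12| out[8]=144 → r--
[5,12] |-8|<=|10| out[7]=100 → r--
[5,11] |-8|<=|9| out[6]=81 → r--
[5,10] |-8|>|7| out[5]=64 → l++
[6,10] |-7|<=|7| out[4]=49 → r--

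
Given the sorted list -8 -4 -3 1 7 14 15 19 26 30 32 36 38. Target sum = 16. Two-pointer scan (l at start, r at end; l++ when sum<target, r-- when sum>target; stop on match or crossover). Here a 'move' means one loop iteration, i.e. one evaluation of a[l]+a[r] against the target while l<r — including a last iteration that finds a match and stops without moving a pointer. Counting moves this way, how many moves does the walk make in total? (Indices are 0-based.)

l=0 r=12: -8+38=30 >16, r--
l=0 r=11: -8+36=28 >16, r--
l=0 r=10: -8+32=24 >16, r--
l=0 r=9: -8+30=22 >16, r--
l=0 r=8: -8+26=18 >16, r--
l=0 r=7: -8+19=11 <16, l++
l=1 r=7: -4+19=15 <16, l++
l=2 r=7: -3+19=16, found

8 moves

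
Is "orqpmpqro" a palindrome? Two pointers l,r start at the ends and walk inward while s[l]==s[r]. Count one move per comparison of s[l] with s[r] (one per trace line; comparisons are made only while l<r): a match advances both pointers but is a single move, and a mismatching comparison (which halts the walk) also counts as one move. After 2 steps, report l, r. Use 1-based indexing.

l=3, r=7

l=1 r=9: 'o'=='o', l++,r--
l=2 r=8: 'r'=='r', l++,r--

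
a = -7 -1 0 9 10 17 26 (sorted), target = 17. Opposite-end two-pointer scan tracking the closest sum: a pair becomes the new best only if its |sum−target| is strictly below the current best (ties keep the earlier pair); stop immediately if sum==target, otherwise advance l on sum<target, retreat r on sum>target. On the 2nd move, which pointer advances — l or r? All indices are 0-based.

l

l=0 r=6: -7+26=19 d=2 *, r--
l=0 r=5: -7+17=10 d=7, l++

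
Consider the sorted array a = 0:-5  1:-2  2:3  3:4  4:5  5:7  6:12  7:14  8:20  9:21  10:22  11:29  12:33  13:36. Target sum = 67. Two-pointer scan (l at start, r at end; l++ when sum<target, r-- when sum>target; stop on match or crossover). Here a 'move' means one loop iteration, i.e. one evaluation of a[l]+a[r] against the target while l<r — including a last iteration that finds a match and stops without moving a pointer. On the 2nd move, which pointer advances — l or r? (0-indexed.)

l

[0,13] -5+36=31 <67 → l++
[1,13] -2+36=34 <67 → l++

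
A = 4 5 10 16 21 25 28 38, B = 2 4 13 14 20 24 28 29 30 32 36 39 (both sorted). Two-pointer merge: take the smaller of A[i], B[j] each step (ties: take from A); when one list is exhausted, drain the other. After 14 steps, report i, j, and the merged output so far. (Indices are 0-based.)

i=7, j=7, merged so far=[2, 4, 4, 5, 10, 13, 14, 16, 20, 21, 24, 25, 28, 28]

i=0 j=0: A[i]=4>B[j]=2 take 2, j++
i=0 j=1: A[i]=4<=B[j]=4 take 4, i++
i=1 j=1: A[i]=5>B[j]=4 take 4, j++
i=1 j=2: A[i]=5<=B[j]=13 take 5, i++
i=2 j=2: A[i]=10<=B[j]=13 take 10, i++
i=3 j=2: A[i]=16>B[j]=13 take 13, j++
i=3 j=3: A[i]=16>B[j]=14 take 14, j++
i=3 j=4: A[i]=16<=B[j]=20 take 16, i++
i=4 j=4: A[i]=21>B[j]=20 take 20, j++
i=4 j=5: A[i]=21<=B[j]=24 take 21, i++
i=5 j=5: A[i]=25>B[j]=24 take 24, j++
i=5 j=6: A[i]=25<=B[j]=28 take 25, i++
i=6 j=6: A[i]=28<=B[j]=28 take 28, i++
i=7 j=6: A[i]=38>B[j]=28 take 28, j++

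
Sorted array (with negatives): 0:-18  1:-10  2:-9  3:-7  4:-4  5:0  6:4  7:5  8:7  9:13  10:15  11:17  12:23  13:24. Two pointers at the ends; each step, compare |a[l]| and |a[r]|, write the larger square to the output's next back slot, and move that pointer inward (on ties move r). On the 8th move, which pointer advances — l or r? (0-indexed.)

l

[0,13] |-18|<=|24| out[13]=576 → r--
[0,12] |-18|<=|23| out[12]=529 → r--
[0,11] |-18|>|17| out[11]=324 → l++
[1,11] |-10|<=|17| out[10]=289 → r--
[1,10] |-10|<=|15| out[9]=225 → r--
[1,9] |-10|<=|13| out[8]=169 → r--
[1,8] |-10|>|7| out[7]=100 → l++
[2,8] |-9|>|7| out[6]=81 → l++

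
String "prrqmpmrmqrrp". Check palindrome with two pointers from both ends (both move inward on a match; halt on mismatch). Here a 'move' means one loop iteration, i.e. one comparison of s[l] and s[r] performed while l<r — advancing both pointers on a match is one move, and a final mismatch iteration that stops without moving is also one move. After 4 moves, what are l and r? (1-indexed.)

l=1 r=13: 'p'=='p', l++,r--
l=2 r=12: 'r'=='r', l++,r--
l=3 r=11: 'r'=='r', l++,r--
l=4 r=10: 'q'=='q', l++,r--

l=5, r=9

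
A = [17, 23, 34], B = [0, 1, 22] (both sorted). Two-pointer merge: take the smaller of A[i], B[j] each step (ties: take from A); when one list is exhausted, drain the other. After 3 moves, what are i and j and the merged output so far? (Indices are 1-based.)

i=1 j=1: A[i]=17>B[j]=0 take 0, j++
i=1 j=2: A[i]=17>B[j]=1 take 1, j++
i=1 j=3: A[i]=17<=B[j]=22 take 17, i++

i=2, j=3, merged so far=[0, 1, 17]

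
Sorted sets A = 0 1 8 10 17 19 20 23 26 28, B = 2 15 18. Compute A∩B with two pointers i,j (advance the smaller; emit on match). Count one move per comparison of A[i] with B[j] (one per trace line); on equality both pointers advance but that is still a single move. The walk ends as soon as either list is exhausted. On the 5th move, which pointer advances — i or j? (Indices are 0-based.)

i

i=0 j=0: 0<2, i++
i=1 j=0: 1<2, i++
i=2 j=0: 8>2, j++
i=2 j=1: 8<15, i++
i=3 j=1: 10<15, i++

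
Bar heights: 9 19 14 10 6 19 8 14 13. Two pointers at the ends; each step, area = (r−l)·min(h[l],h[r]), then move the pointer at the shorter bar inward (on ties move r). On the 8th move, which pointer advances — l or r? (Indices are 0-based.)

r

[0,8] min(9,13)*8=72 best=72 * → l++
[1,8] min(19,13)*7=91 best=91 * → r--
[1,7] min(19,14)*6=84 best=91 → r--
[1,6] min(19,8)*5=40 best=91 → r--
[1,5] min(19,19)*4=76 best=91 → r--
[1,4] min(19,6)*3=18 best=91 → r--
[1,3] min(19,10)*2=20 best=91 → r--
[1,2] min(19,14)*1=14 best=91 → r--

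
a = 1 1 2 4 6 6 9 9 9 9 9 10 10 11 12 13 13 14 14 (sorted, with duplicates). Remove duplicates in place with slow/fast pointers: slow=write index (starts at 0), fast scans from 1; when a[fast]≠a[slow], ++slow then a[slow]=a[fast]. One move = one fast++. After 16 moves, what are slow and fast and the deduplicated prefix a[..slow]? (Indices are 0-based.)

(s=0,f=1) a[fast]=1=a[slow] dup → fast++
(s=0,f=2) a[fast]=2≠a[slow]=1 write a[1]=2 → slow++,fast++
(s=1,f=3) a[fast]=4≠a[slow]=2 write a[2]=4 → slow++,fast++
(s=2,f=4) a[fast]=6≠a[slow]=4 write a[3]=6 → slow++,fast++
(s=3,f=5) a[fast]=6=a[slow] dup → fast++
(s=3,f=6) a[fast]=9≠a[slow]=6 write a[4]=9 → slow++,fast++
(s=4,f=7) a[fast]=9=a[slow] dup → fast++
(s=4,f=8) a[fast]=9=a[slow] dup → fast++
(s=4,f=9) a[fast]=9=a[slow] dup → fast++
(s=4,f=10) a[fast]=9=a[slow] dup → fast++
(s=4,f=11) a[fast]=10≠a[slow]=9 write a[5]=10 → slow++,fast++
(s=5,f=12) a[fast]=10=a[slow] dup → fast++
(s=5,f=13) a[fast]=11≠a[slow]=10 write a[6]=11 → slow++,fast++
(s=6,f=14) a[fast]=12≠a[slow]=11 write a[7]=12 → slow++,fast++
(s=7,f=15) a[fast]=13≠a[slow]=12 write a[8]=13 → slow++,fast++
(s=8,f=16) a[fast]=13=a[slow] dup → fast++

slow=8, fast=17, prefix=[1, 2, 4, 6, 9, 10, 11, 12, 13]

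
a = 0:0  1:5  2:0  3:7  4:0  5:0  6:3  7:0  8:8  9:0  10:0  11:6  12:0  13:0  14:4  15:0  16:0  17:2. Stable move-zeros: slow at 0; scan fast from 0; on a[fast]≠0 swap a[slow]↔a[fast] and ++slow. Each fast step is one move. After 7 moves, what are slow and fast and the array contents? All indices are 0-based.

slow=0 fast=0: a[fast]=0, fast++
slow=0 fast=1: a[fast]=5≠0 swap→a[0]=5, slow++,fast++
slow=1 fast=2: a[fast]=0, fast++
slow=1 fast=3: a[fast]=7≠0 swap→a[1]=7, slow++,fast++
slow=2 fast=4: a[fast]=0, fast++
slow=2 fast=5: a[fast]=0, fast++
slow=2 fast=6: a[fast]=3≠0 swap→a[2]=3, slow++,fast++

slow=3, fast=7, a=[5, 7, 3, 0, 0, 0, 0, 0, 8, 0, 0, 6, 0, 0, 4, 0, 0, 2]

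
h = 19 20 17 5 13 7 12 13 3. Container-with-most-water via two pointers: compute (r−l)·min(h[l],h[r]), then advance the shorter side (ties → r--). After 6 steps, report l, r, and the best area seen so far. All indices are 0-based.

[0,8] min(19,3)*8=24 best=24 * → r--
[0,7] min(19,13)*7=91 best=91 * → r--
[0,6] min(19,12)*6=72 best=91 → r--
[0,5] min(19,7)*5=35 best=91 → r--
[0,4] min(19,13)*4=52 best=91 → r--
[0,3] min(19,5)*3=15 best=91 → r--

l=0, r=2, best area=91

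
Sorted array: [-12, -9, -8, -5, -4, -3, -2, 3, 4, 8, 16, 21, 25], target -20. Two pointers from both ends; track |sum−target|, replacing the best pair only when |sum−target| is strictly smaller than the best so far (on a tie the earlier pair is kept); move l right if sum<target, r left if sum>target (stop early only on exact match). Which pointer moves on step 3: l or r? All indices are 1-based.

r

l=1 r=13: -12+25=13 d=33 *, r--
l=1 r=12: -12+21=9 d=29 *, r--
l=1 r=11: -12+16=4 d=24 *, r--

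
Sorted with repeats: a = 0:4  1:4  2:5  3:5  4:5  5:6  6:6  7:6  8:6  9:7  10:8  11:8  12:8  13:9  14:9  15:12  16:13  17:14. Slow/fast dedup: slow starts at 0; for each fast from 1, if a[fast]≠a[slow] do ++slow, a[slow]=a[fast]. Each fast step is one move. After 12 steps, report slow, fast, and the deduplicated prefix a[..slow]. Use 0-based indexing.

slow=4, fast=13, prefix=[4, 5, 6, 7, 8]

slow=0 fast=1: a[fast]=4=a[slow] dup, fast++
slow=0 fast=2: a[fast]=5≠a[slow]=4 write a[1]=5, slow++,fast++
slow=1 fast=3: a[fast]=5=a[slow] dup, fast++
slow=1 fast=4: a[fast]=5=a[slow] dup, fast++
slow=1 fast=5: a[fast]=6≠a[slow]=5 write a[2]=6, slow++,fast++
slow=2 fast=6: a[fast]=6=a[slow] dup, fast++
slow=2 fast=7: a[fast]=6=a[slow] dup, fast++
slow=2 fast=8: a[fast]=6=a[slow] dup, fast++
slow=2 fast=9: a[fast]=7≠a[slow]=6 write a[3]=7, slow++,fast++
slow=3 fast=10: a[fast]=8≠a[slow]=7 write a[4]=8, slow++,fast++
slow=4 fast=11: a[fast]=8=a[slow] dup, fast++
slow=4 fast=12: a[fast]=8=a[slow] dup, fast++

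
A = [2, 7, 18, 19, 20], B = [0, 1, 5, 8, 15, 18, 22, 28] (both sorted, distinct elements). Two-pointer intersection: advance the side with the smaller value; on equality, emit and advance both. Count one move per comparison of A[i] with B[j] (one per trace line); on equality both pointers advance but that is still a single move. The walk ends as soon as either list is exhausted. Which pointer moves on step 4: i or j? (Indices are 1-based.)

[i=1,j=1] 2>0 → j++
[i=1,j=2] 2>1 → j++
[i=1,j=3] 2<5 → i++
[i=2,j=3] 7>5 → j++

j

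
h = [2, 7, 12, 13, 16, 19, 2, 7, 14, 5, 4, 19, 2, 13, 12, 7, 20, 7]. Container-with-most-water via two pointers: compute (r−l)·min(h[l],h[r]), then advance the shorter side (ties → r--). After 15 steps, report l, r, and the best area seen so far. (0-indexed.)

l=14, r=16, best area=209

[0,17] min(2,7)*17=34 best=34 * → l++
[1,17] min(7,7)*16=112 best=112 * → r--
[1,16] min(7,20)*15=105 best=112 → l++
[2,16] min(12,20)*14=168 best=168 * → l++
[3,16] min(13,20)*13=169 best=169 * → l++
[4,16] min(16,20)*12=192 best=192 * → l++
[5,16] min(19,20)*11=209 best=209 * → l++
[6,16] min(2,20)*10=20 best=209 → l++
[7,16] min(7,20)*9=63 best=209 → l++
[8,16] min(14,20)*8=112 best=209 → l++
[9,16] min(5,20)*7=35 best=209 → l++
[10,16] min(4,20)*6=24 best=209 → l++
[11,16] min(19,20)*5=95 best=209 → l++
[12,16] min(2,20)*4=8 best=209 → l++
[13,16] min(13,20)*3=39 best=209 → l++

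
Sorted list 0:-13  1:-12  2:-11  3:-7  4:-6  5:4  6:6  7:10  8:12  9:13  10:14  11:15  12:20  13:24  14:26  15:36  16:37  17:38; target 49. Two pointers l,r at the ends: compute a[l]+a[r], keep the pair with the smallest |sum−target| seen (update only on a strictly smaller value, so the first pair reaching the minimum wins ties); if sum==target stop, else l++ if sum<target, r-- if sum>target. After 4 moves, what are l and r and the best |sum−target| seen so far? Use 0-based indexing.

l=4, r=17, best |Δ|=18

[0,17] -13+38=25 d=24 * → l++
[1,17] -12+38=26 d=23 * → l++
[2,17] -11+38=27 d=22 * → l++
[3,17] -7+38=31 d=18 * → l++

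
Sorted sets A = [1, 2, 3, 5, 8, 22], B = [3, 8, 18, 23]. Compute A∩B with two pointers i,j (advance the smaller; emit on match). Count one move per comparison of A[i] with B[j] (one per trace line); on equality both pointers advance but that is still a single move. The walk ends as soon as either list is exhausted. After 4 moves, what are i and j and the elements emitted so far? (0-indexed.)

i=4, j=1, emitted=[3]

[i=0,j=0] 1<3 → i++
[i=1,j=0] 2<3 → i++
[i=2,j=0] 3==3 emit → i++,j++
[i=3,j=1] 5<8 → i++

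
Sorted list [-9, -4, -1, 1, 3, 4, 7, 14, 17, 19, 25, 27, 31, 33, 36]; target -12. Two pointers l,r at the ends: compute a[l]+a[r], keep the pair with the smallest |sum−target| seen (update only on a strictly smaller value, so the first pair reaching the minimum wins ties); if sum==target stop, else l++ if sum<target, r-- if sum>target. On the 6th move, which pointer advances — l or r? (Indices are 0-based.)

[0,14] -9+36=27 d=39 * → r--
[0,13] -9+33=24 d=36 * → r--
[0,12] -9+31=22 d=34 * → r--
[0,11] -9+27=18 d=30 * → r--
[0,10] -9+25=16 d=28 * → r--
[0,9] -9+19=10 d=22 * → r--

r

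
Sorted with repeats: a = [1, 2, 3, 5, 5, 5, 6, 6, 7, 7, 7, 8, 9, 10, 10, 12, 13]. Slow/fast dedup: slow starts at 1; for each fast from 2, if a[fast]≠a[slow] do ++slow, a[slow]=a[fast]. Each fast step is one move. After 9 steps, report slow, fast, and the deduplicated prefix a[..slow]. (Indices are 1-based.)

(s=1,f=2) a[fast]=2≠a[slow]=1 write a[2]=2 → slow++,fast++
(s=2,f=3) a[fast]=3≠a[slow]=2 write a[3]=3 → slow++,fast++
(s=3,f=4) a[fast]=5≠a[slow]=3 write a[4]=5 → slow++,fast++
(s=4,f=5) a[fast]=5=a[slow] dup → fast++
(s=4,f=6) a[fast]=5=a[slow] dup → fast++
(s=4,f=7) a[fast]=6≠a[slow]=5 write a[5]=6 → slow++,fast++
(s=5,f=8) a[fast]=6=a[slow] dup → fast++
(s=5,f=9) a[fast]=7≠a[slow]=6 write a[6]=7 → slow++,fast++
(s=6,f=10) a[fast]=7=a[slow] dup → fast++

slow=6, fast=11, prefix=[1, 2, 3, 5, 6, 7]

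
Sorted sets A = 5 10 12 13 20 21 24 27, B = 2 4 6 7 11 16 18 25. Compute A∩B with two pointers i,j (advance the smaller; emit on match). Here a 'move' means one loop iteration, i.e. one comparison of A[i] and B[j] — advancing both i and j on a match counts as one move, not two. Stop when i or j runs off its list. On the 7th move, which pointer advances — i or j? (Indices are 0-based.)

[i=0,j=0] 5>2 → j++
[i=0,j=1] 5>4 → j++
[i=0,j=2] 5<6 → i++
[i=1,j=2] 10>6 → j++
[i=1,j=3] 10>7 → j++
[i=1,j=4] 10<11 → i++
[i=2,j=4] 12>11 → j++

j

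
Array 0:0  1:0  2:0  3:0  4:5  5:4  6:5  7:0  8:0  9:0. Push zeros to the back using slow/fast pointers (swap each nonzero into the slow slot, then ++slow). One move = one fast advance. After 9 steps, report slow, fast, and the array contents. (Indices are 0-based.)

slow=0 fast=0: a[fast]=0, fast++
slow=0 fast=1: a[fast]=0, fast++
slow=0 fast=2: a[fast]=0, fast++
slow=0 fast=3: a[fast]=0, fast++
slow=0 fast=4: a[fast]=5≠0 swap→a[0]=5, slow++,fast++
slow=1 fast=5: a[fast]=4≠0 swap→a[1]=4, slow++,fast++
slow=2 fast=6: a[fast]=5≠0 swap→a[2]=5, slow++,fast++
slow=3 fast=7: a[fast]=0, fast++
slow=3 fast=8: a[fast]=0, fast++

slow=3, fast=9, a=[5, 4, 5, 0, 0, 0, 0, 0, 0, 0]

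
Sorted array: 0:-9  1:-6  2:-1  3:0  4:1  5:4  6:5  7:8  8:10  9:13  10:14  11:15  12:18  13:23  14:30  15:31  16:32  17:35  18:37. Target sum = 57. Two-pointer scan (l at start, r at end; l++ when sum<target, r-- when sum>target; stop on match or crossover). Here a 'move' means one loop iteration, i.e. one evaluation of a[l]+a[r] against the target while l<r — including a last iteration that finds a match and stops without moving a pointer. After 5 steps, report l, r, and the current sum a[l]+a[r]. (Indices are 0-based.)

l=0 r=18: -9+37=28 <57, l++
l=1 r=18: -6+37=31 <57, l++
l=2 r=18: -1+37=36 <57, l++
l=3 r=18: 0+37=37 <57, l++
l=4 r=18: 1+37=38 <57, l++

l=5, r=18, sum=41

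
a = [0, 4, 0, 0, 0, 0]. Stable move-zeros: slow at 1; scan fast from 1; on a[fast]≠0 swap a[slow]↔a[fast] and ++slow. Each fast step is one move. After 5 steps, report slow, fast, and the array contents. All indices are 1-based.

slow=2, fast=6, a=[4, 0, 0, 0, 0, 0]

slow=1 fast=1: a[fast]=0, fast++
slow=1 fast=2: a[fast]=4≠0 swap→a[1]=4, slow++,fast++
slow=2 fast=3: a[fast]=0, fast++
slow=2 fast=4: a[fast]=0, fast++
slow=2 fast=5: a[fast]=0, fast++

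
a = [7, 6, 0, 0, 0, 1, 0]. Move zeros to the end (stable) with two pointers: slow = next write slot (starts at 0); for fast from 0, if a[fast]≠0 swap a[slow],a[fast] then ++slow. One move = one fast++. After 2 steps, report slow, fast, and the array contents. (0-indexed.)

(s=0,f=0) a[fast]=7≠0 swap→a[0]=7 → slow++,fast++
(s=1,f=1) a[fast]=6≠0 swap→a[1]=6 → slow++,fast++

slow=2, fast=2, a=[7, 6, 0, 0, 0, 1, 0]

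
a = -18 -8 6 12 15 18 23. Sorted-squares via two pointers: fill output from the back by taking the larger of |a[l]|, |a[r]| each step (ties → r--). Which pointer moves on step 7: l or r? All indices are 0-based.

[0,6] |-18|<=|23| out[6]=529 → r--
[0,5] |-18|<=|18| out[5]=324 → r--
[0,4] |-18|>|15| out[4]=324 → l++
[1,4] |-8|<=|15| out[3]=225 → r--
[1,3] |-8|<=|12| out[2]=144 → r--
[1,2] |-8|>|6| out[1]=64 → l++
[2,2] |6|<=|6| out[0]=36 → r--

r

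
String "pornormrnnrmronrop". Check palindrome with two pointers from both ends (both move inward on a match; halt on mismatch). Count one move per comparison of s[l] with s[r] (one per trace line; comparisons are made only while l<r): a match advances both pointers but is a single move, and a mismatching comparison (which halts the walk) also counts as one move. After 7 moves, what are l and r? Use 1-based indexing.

[1,18] 'p'=='p' → l++,r--
[2,17] 'o'=='o' → l++,r--
[3,16] 'r'=='r' → l++,r--
[4,15] 'n'=='n' → l++,r--
[5,14] 'o'=='o' → l++,r--
[6,13] 'r'=='r' → l++,r--
[7,12] 'm'=='m' → l++,r--

l=8, r=11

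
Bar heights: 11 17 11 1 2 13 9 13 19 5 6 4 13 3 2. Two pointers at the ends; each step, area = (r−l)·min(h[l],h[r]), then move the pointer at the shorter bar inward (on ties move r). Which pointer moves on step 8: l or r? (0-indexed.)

l

[0,14] min(11,2)*14=28 best=28 * → r--
[0,13] min(11,3)*13=39 best=39 * → r--
[0,12] min(11,13)*12=132 best=132 * → l++
[1,12] min(17,13)*11=143 best=143 * → r--
[1,11] min(17,4)*10=40 best=143 → r--
[1,10] min(17,6)*9=54 best=143 → r--
[1,9] min(17,5)*8=40 best=143 → r--
[1,8] min(17,19)*7=119 best=143 → l++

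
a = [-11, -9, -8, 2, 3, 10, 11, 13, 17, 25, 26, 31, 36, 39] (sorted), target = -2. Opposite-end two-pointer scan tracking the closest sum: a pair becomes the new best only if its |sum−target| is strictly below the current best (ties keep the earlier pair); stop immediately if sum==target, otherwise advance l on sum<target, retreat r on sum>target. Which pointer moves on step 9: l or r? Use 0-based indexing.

[0,13] -11+39=28 d=30 * → r--
[0,12] -11+36=25 d=27 * → r--
[0,11] -11+31=20 d=22 * → r--
[0,10] -11+26=15 d=17 * → r--
[0,9] -11+25=14 d=16 * → r--
[0,8] -11+17=6 d=8 * → r--
[0,7] -11+13=2 d=4 * → r--
[0,6] -11+11=0 d=2 * → r--
[0,5] -11+10=-1 d=1 * → r--

r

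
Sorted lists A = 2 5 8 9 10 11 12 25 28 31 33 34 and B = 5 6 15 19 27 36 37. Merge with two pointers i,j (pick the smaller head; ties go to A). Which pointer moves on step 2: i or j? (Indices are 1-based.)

i=1 j=1: A[i]=2<=B[j]=5 take 2, i++
i=2 j=1: A[i]=5<=B[j]=5 take 5, i++

i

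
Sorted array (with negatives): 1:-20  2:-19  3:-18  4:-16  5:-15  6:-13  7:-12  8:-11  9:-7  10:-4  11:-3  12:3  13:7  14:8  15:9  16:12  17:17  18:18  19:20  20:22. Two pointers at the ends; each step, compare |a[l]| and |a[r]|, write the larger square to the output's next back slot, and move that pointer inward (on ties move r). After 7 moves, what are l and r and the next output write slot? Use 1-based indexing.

l=4, r=16, next write slot=13

l=1 r=20: |-20|<=|22| out[20]=484, r--
l=1 r=19: |-20|<=|20| out[19]=400, r--
l=1 r=18: |-20|>|18| out[18]=400, l++
l=2 r=18: |-19|>|18| out[17]=361, l++
l=3 r=18: |-18|<=|18| out[16]=324, r--
l=3 r=17: |-18|>|17| out[15]=324, l++
l=4 r=17: |-16|<=|17| out[14]=289, r--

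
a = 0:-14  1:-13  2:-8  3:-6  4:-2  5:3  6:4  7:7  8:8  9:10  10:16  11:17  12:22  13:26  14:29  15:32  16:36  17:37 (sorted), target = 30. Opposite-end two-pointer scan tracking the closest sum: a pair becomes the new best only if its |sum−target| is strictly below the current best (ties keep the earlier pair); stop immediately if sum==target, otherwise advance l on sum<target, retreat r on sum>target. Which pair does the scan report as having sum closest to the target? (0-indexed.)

[0,17] -14+37=23 d=7 * → l++
[1,17] -13+37=24 d=6 * → l++
[2,17] -8+37=29 d=1 * → l++
[3,17] -6+37=31 d=1 → r--
[3,16] -6+36=30 d=0 * → stop

pair (-6, 36) with sum 30 (|Δ|=0)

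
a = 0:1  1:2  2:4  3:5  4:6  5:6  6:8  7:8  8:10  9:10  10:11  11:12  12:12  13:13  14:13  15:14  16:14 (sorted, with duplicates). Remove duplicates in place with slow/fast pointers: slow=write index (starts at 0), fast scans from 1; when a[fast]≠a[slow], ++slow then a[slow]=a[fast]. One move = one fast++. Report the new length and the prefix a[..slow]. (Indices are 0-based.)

slow=0 fast=1: a[fast]=2≠a[slow]=1 write a[1]=2, slow++,fast++
slow=1 fast=2: a[fast]=4≠a[slow]=2 write a[2]=4, slow++,fast++
slow=2 fast=3: a[fast]=5≠a[slow]=4 write a[3]=5, slow++,fast++
slow=3 fast=4: a[fast]=6≠a[slow]=5 write a[4]=6, slow++,fast++
slow=4 fast=5: a[fast]=6=a[slow] dup, fast++
slow=4 fast=6: a[fast]=8≠a[slow]=6 write a[5]=8, slow++,fast++
slow=5 fast=7: a[fast]=8=a[slow] dup, fast++
slow=5 fast=8: a[fast]=10≠a[slow]=8 write a[6]=10, slow++,fast++
slow=6 fast=9: a[fast]=10=a[slow] dup, fast++
slow=6 fast=10: a[fast]=11≠a[slow]=10 write a[7]=11, slow++,fast++
slow=7 fast=11: a[fast]=12≠a[slow]=11 write a[8]=12, slow++,fast++
slow=8 fast=12: a[fast]=12=a[slow] dup, fast++
slow=8 fast=13: a[fast]=13≠a[slow]=12 write a[9]=13, slow++,fast++
slow=9 fast=14: a[fast]=13=a[slow] dup, fast++
slow=9 fast=15: a[fast]=14≠a[slow]=13 write a[10]=14, slow++,fast++
slow=10 fast=16: a[fast]=14=a[slow] dup, fast++

length 11; prefix = [1, 2, 4, 5, 6, 8, 10, 11, 12, 13, 14]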